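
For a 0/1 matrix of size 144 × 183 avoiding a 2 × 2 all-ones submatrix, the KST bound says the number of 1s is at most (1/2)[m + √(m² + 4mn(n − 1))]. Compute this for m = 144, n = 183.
z(144, 183; 2, 2) ≤ (1/2)[144 + √(144² + 4·144·183·182)] = (1/2)[144 + √19204992] = 2263.175

Kővári–Sós–Turán: let r_1, ..., r_144 be the row sums and z = Σ r_i the total number of 1s. Each pair of columns can share at most one row with both entries 1 (else a 2×2 all-ones block appears), so Σ_i C(r_i, 2) ≤ C(183, 2) = 16653. By convexity Σ_i C(r_i, 2) ≥ 144·C(z/144, 2) = z(z − 144)/(2·144), giving z² − 144z − 144·183·182 ≤ 0 and hence z ≤ (1/2)[144 + √(20736 + 4·4796064)] = (1/2)[144 + √19204992] ≈ (1/2)(144 + 4382.3501) = 2263.175.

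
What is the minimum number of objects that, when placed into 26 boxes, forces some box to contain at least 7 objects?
n = (7 − 1)·26 + 1 = 157

By the generalised pigeonhole principle, to guarantee some box contains ≥ r objects we need more than (r − 1) · k objects total. Threshold: n = (r − 1) · k + 1. With r = 7 and k = 26: n = 6 · 26 + 1 = 156 + 1 = 157. For n = 156 = 6 · 26, we can put exactly 6 objects in every box, avoiding 7 in any single one — so 157 is tight.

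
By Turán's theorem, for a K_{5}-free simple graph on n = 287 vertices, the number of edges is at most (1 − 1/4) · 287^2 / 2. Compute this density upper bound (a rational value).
Turán density bound = (3/4) · 287^2/2 = 247107/8 ≈ 30888.375

Turán's theorem: ex(n, K_{r+1}) is achieved by the complete r-partite Turán graph T(n, r) with parts as balanced as possible, and is at most (1 − 1/r) · n^2/2. For r = 4, n = 287: the density bound is (3/4) · 82369/2 = 247107/8 ≈ 30888.375. The integer-valued extremum is e(T(287, 4)) = 30888, which is strictly less than the density bound 247107/8 since 4 ∤ 287 (the parts of T(287, 4) cannot all be equal).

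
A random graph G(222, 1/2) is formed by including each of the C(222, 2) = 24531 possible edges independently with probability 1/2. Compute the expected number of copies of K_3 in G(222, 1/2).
E[# K_3] = C(222, 3) · (1/2)^C(3, 2) = 1798940 / 2^3 = 449735/2 = 224867.5

For each 3-subset S of vertices (there are C(222, 3) = 1798940 such S), let X_S = 1 if S induces a K_3 (all C(3, 2) = 3 edges present). Then P(X_S = 1) = (1/2)^3 = 1/8. By linearity of expectation, E[# K_3] = C(222, 3) · (1/2)^3 = 1798940 / 8 = 449735/2 = 224867.5.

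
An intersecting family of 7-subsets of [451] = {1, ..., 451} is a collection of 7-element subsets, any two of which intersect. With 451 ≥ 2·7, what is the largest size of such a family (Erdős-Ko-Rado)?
max |F| = C(450, 6) = 11153386834800

Erdős-Ko-Rado (1961): when n ≥ 2k, max |F| = C(n−1, k−1). The bound is attained by the star {A : i ∈ A} for any fixed i ∈ [n]. Here C(451−1, 7−1) = C(450, 6) = 11153386834800.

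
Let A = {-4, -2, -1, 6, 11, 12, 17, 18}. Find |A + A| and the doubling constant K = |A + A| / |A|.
K = |A + A| / |A| = 30/8 = 15/4

Enumerate A + A = {a + b : a, b ∈ A}. With |A| = 8, there are |A|^2 = 64 ordered sum pairs; collecting distinct values, A + A = {-8, -6, -5, -4, -3, -2, 2, 4, 5, 7, 8, 9, 10, 11, 12, 13, 14, 15, 16, 17, 18, 22, 23, 24, 28, 29, 30, 34, 35, 36}, so |A + A| = 30. Thus K = 30/8 = 15/4. For comparison, the minimum possible |A + A| over all 8-element sets is 2·8 − 1 = 15 (so min K = 15/8), attained only by arithmetic progressions.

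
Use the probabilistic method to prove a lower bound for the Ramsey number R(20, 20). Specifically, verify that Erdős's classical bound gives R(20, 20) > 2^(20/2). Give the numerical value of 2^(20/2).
2^(20/2) = 1024; so R(20, 20) > 1024

Colour each edge of K_n uniformly at random with red/blue. The expected number of monochromatic K_20 is C(n, 20) · 2 · 2^(−C(20,2)). If C(n, 20) · 2^(1 − C(20,2)) < 1, then with positive probability no monochromatic K_20 exists, so R(20, 20) > n. The standard estimate C(n, 20) ≤ n^20/20! shows this inequality holds whenever n ≤ 2^(20/2) (since 20! · 2^(C(20,2) − 1) > 2^(20^2/2) ≥ n^20). Hence R(20, 20) > 2^(20/2) = 1024.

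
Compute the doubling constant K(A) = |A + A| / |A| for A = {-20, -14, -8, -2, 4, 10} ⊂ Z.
K = |A + A| / |A| = 11/6

Enumerate A + A = {a + b : a, b ∈ A}. With |A| = 6, there are |A|^2 = 36 ordered sum pairs; collecting distinct values, A + A = {-40, -34, -28, -22, -16, -10, -4, 2, 8, 14, 20}, so |A + A| = 11. Thus K = 11/6. Here |A + A| = 2|A| − 1 = 11, the minimum possible — so K = 11/6 is minimal, which holds iff A is an arithmetic progression.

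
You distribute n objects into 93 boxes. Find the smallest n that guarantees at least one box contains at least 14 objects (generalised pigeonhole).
n = (14 − 1)·93 + 1 = 1210

By the generalised pigeonhole principle, to guarantee some box contains ≥ r objects we need more than (r − 1) · k objects total. Threshold: n = (r − 1) · k + 1. With r = 14 and k = 93: n = 13 · 93 + 1 = 1209 + 1 = 1210. For n = 1209 = 13 · 93, we can put exactly 13 objects in every box, avoiding 14 in any single one — so 1210 is tight.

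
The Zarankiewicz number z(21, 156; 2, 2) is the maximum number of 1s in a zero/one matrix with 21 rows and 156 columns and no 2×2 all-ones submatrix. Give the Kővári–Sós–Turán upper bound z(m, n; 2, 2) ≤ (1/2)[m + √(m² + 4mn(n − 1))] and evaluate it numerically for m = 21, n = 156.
z(21, 156; 2, 2) ≤ (1/2)[21 + √(21² + 4·21·156·155)] = (1/2)[21 + √2031561] = 723.1642

Kővári–Sós–Turán: let r_1, ..., r_21 be the row sums and z = Σ r_i the total number of 1s. Each pair of columns can share at most one row with both entries 1 (else a 2×2 all-ones block appears), so Σ_i C(r_i, 2) ≤ C(156, 2) = 12090. By convexity Σ_i C(r_i, 2) ≥ 21·C(z/21, 2) = z(z − 21)/(2·21), giving z² − 21z − 21·156·155 ≤ 0 and hence z ≤ (1/2)[21 + √(441 + 4·507780)] = (1/2)[21 + √2031561] ≈ (1/2)(21 + 1425.3284) = 723.1642.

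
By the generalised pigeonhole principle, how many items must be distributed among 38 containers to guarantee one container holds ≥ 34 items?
n = (34 − 1)·38 + 1 = 1255

By the generalised pigeonhole principle, to guarantee some box contains ≥ r objects we need more than (r − 1) · k objects total. Threshold: n = (r − 1) · k + 1. With r = 34 and k = 38: n = 33 · 38 + 1 = 1254 + 1 = 1255. For n = 1254 = 33 · 38, we can put exactly 33 objects in every box, avoiding 34 in any single one — so 1255 is tight.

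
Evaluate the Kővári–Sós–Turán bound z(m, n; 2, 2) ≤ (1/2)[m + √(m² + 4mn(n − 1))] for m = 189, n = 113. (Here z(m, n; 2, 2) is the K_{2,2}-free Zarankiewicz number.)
z(189, 113; 2, 2) ≤ (1/2)[189 + √(189² + 4·189·113·112)] = (1/2)[189 + √9603657] = 1643.9884

Kővári–Sós–Turán: let r_1, ..., r_189 be the row sums and z = Σ r_i the total number of 1s. Each pair of columns can share at most one row with both entries 1 (else a 2×2 all-ones block appears), so Σ_i C(r_i, 2) ≤ C(113, 2) = 6328. By convexity Σ_i C(r_i, 2) ≥ 189·C(z/189, 2) = z(z − 189)/(2·189), giving z² − 189z − 189·113·112 ≤ 0 and hence z ≤ (1/2)[189 + √(35721 + 4·2391984)] = (1/2)[189 + √9603657] ≈ (1/2)(189 + 3098.9768) = 1643.9884.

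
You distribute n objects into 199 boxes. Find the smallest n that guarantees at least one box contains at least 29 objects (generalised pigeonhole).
n = (29 − 1)·199 + 1 = 5573

By the generalised pigeonhole principle, to guarantee some box contains ≥ r objects we need more than (r − 1) · k objects total. Threshold: n = (r − 1) · k + 1. With r = 29 and k = 199: n = 28 · 199 + 1 = 5572 + 1 = 5573. For n = 5572 = 28 · 199, we can put exactly 28 objects in every box, avoiding 29 in any single one — so 5573 is tight.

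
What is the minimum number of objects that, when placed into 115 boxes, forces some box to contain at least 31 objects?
n = (31 − 1)·115 + 1 = 3451

By the generalised pigeonhole principle, to guarantee some box contains ≥ r objects we need more than (r − 1) · k objects total. Threshold: n = (r − 1) · k + 1. With r = 31 and k = 115: n = 30 · 115 + 1 = 3450 + 1 = 3451. For n = 3450 = 30 · 115, we can put exactly 30 objects in every box, avoiding 31 in any single one — so 3451 is tight.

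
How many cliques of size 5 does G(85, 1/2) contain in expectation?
E[# K_5] = C(85, 5) · (1/2)^C(5, 2) = 32801517 / 2^10 ≈ 32032.731445

For each 5-subset S of vertices (there are C(85, 5) = 32801517 such S), let X_S = 1 if S induces a K_5 (all C(5, 2) = 10 edges present). Then P(X_S = 1) = (1/2)^10 = 1/1024. By linearity of expectation, E[# K_5] = C(85, 5) · (1/2)^10 = 32801517 / 1024 ≈ 32032.731445.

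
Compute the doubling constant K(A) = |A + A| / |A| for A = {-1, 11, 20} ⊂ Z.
K = |A + A| / |A| = 6/3 = 2

Enumerate A + A = {a + b : a, b ∈ A}. With |A| = 3, there are |A|^2 = 9 ordered sum pairs; collecting distinct values, A + A = {-2, 10, 19, 22, 31, 40}, so |A + A| = 6. Thus K = 6/3 = 2. For comparison, the minimum possible |A + A| over all 3-element sets is 2·3 − 1 = 5 (so min K = 5/3), attained only by arithmetic progressions.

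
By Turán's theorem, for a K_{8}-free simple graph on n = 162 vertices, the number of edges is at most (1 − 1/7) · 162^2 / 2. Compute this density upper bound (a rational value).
Turán density bound = (6/7) · 162^2/2 = 78732/7 ≈ 11247.4286

Turán's theorem: ex(n, K_{r+1}) is achieved by the complete r-partite Turán graph T(n, r) with parts as balanced as possible, and is at most (1 − 1/r) · n^2/2. For r = 7, n = 162: the density bound is (6/7) · 26244/2 = 78732/7 ≈ 11247.4286. The integer-valued extremum is e(T(162, 7)) = 11247, which is strictly less than the density bound 78732/7 since 7 ∤ 162 (the parts of T(162, 7) cannot all be equal).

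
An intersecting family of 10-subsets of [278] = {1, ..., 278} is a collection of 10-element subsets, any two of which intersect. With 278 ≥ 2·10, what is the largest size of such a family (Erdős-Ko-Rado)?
max |F| = C(277, 9) = 23202028772229450

The Erdős-Ko-Rado theorem states: for n ≥ 2k, an intersecting family of k-subsets of an n-element set has size at most C(n − 1, k − 1), with equality for 'star' families {A ⊆ [n] : |A| = k, i ∈ A} (fix an element i). For n = 278, k = 10: C(277, 9) = 23202028772229450.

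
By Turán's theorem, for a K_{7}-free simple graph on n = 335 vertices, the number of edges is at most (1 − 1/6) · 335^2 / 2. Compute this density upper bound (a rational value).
Turán density bound = (5/6) · 335^2/2 = 561125/12 ≈ 46760.4167

Turán's theorem: ex(n, K_{r+1}) is achieved by the complete r-partite Turán graph T(n, r) with parts as balanced as possible, and is at most (1 − 1/r) · n^2/2. For r = 6, n = 335: the density bound is (5/6) · 112225/2 = 561125/12 ≈ 46760.4167. The integer-valued extremum is e(T(335, 6)) = 46760, which is strictly less than the density bound 561125/12 since 6 ∤ 335 (the parts of T(335, 6) cannot all be equal).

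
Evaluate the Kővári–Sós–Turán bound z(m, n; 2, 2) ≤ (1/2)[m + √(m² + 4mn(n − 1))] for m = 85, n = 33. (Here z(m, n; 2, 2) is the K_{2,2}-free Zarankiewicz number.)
z(85, 33; 2, 2) ≤ (1/2)[85 + √(85² + 4·85·33·32)] = (1/2)[85 + √366265] = 345.0992

Kővári–Sós–Turán: let r_1, ..., r_85 be the row sums and z = Σ r_i the total number of 1s. Each pair of columns can share at most one row with both entries 1 (else a 2×2 all-ones block appears), so Σ_i C(r_i, 2) ≤ C(33, 2) = 528. By convexity Σ_i C(r_i, 2) ≥ 85·C(z/85, 2) = z(z − 85)/(2·85), giving z² − 85z − 85·33·32 ≤ 0 and hence z ≤ (1/2)[85 + √(7225 + 4·89760)] = (1/2)[85 + √366265] ≈ (1/2)(85 + 605.1983) = 345.0992.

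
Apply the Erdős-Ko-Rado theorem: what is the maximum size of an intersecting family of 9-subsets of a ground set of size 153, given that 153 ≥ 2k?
max |F| = C(152, 8) = 5859727868575

The Erdős-Ko-Rado theorem states: for n ≥ 2k, an intersecting family of k-subsets of an n-element set has size at most C(n − 1, k − 1), with equality for 'star' families {A ⊆ [n] : |A| = k, i ∈ A} (fix an element i). For n = 153, k = 9: C(152, 8) = 5859727868575.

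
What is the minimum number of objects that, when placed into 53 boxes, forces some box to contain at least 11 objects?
n = (11 − 1)·53 + 1 = 531

By the generalised pigeonhole principle, to guarantee some box contains ≥ r objects we need more than (r − 1) · k objects total. Threshold: n = (r − 1) · k + 1. With r = 11 and k = 53: n = 10 · 53 + 1 = 530 + 1 = 531. For n = 530 = 10 · 53, we can put exactly 10 objects in every box, avoiding 11 in any single one — so 531 is tight.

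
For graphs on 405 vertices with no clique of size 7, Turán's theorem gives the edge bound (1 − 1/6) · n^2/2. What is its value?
Turán density bound = (5/6) · 405^2/2 = 273375/4 ≈ 68343.75

Turán's theorem: ex(n, K_{r+1}) is achieved by the complete r-partite Turán graph T(n, r) with parts as balanced as possible, and is at most (1 − 1/r) · n^2/2. For r = 6, n = 405: the density bound is (5/6) · 164025/2 = 273375/4 ≈ 68343.75. The integer-valued extremum is e(T(405, 6)) = 68343, which is strictly less than the density bound 273375/4 since 6 ∤ 405 (the parts of T(405, 6) cannot all be equal).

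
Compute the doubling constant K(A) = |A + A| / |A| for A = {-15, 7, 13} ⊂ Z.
K = |A + A| / |A| = 6/3 = 2

Enumerate A + A = {a + b : a, b ∈ A}. With |A| = 3, there are |A|^2 = 9 ordered sum pairs; collecting distinct values, A + A = {-30, -8, -2, 14, 20, 26}, so |A + A| = 6. Thus K = 6/3 = 2. For comparison, the minimum possible |A + A| over all 3-element sets is 2·3 − 1 = 5 (so min K = 5/3), attained only by arithmetic progressions.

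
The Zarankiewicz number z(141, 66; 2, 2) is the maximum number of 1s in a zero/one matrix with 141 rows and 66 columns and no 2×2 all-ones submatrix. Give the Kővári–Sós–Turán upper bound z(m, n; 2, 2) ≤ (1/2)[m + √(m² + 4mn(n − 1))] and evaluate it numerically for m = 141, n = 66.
z(141, 66; 2, 2) ≤ (1/2)[141 + √(141² + 4·141·66·65)] = (1/2)[141 + √2439441] = 851.4355

Kővári–Sós–Turán: let r_1, ..., r_141 be the row sums and z = Σ r_i the total number of 1s. Each pair of columns can share at most one row with both entries 1 (else a 2×2 all-ones block appears), so Σ_i C(r_i, 2) ≤ C(66, 2) = 2145. By convexity Σ_i C(r_i, 2) ≥ 141·C(z/141, 2) = z(z − 141)/(2·141), giving z² − 141z − 141·66·65 ≤ 0 and hence z ≤ (1/2)[141 + √(19881 + 4·604890)] = (1/2)[141 + √2439441] ≈ (1/2)(141 + 1561.871) = 851.4355.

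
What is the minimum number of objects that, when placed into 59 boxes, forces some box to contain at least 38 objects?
n = (38 − 1)·59 + 1 = 2184

By the generalised pigeonhole principle, to guarantee some box contains ≥ r objects we need more than (r − 1) · k objects total. Threshold: n = (r − 1) · k + 1. With r = 38 and k = 59: n = 37 · 59 + 1 = 2183 + 1 = 2184. For n = 2183 = 37 · 59, we can put exactly 37 objects in every box, avoiding 38 in any single one — so 2184 is tight.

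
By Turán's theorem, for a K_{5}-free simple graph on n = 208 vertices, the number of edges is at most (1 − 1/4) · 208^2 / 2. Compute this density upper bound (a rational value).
Turán density bound = (3/4) · 208^2/2 = 16224

Turán's theorem: ex(n, K_{r+1}) is achieved by the complete r-partite Turán graph T(n, r) with parts as balanced as possible, and is at most (1 − 1/r) · n^2/2. For r = 4, n = 208: the density bound is (3/4) · 43264/2 = 16224. Since 4 ∣ 208, the Turán graph T(208, 4) has parts of equal size 52, and its edge count e(T(208, 4)) = 16224 attains the density bound exactly.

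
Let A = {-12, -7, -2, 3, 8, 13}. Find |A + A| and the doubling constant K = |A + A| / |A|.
K = |A + A| / |A| = 11/6

Enumerate A + A = {a + b : a, b ∈ A}. With |A| = 6, there are |A|^2 = 36 ordered sum pairs; collecting distinct values, A + A = {-24, -19, -14, -9, -4, 1, 6, 11, 16, 21, 26}, so |A + A| = 11. Thus K = 11/6. Here |A + A| = 2|A| − 1 = 11, the minimum possible — so K = 11/6 is minimal, which holds iff A is an arithmetic progression.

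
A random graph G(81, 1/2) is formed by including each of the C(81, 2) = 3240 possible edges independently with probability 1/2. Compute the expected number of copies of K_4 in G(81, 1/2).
E[# K_4] = C(81, 4) · (1/2)^C(4, 2) = 1663740 / 2^6 = 415935/16 = 25995.9375

For each 4-subset S of vertices (there are C(81, 4) = 1663740 such S), let X_S = 1 if S induces a K_4 (all C(4, 2) = 6 edges present). Then P(X_S = 1) = (1/2)^6 = 1/64. By linearity of expectation, E[# K_4] = C(81, 4) · (1/2)^6 = 1663740 / 64 = 415935/16 = 25995.9375.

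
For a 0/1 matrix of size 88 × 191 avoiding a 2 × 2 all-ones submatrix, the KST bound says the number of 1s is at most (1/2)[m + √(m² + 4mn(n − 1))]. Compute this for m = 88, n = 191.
z(88, 191; 2, 2) ≤ (1/2)[88 + √(88² + 4·88·191·190)] = (1/2)[88 + √12781824] = 1831.5838

Kővári–Sós–Turán: let r_1, ..., r_88 be the row sums and z = Σ r_i the total number of 1s. Each pair of columns can share at most one row with both entries 1 (else a 2×2 all-ones block appears), so Σ_i C(r_i, 2) ≤ C(191, 2) = 18145. By convexity Σ_i C(r_i, 2) ≥ 88·C(z/88, 2) = z(z − 88)/(2·88), giving z² − 88z − 88·191·190 ≤ 0 and hence z ≤ (1/2)[88 + √(7744 + 4·3193520)] = (1/2)[88 + √12781824] ≈ (1/2)(88 + 3575.1677) = 1831.5838.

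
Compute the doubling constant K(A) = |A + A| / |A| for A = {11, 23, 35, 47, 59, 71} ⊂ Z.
K = |A + A| / |A| = 11/6

Enumerate A + A = {a + b : a, b ∈ A}. With |A| = 6, there are |A|^2 = 36 ordered sum pairs; collecting distinct values, A + A = {22, 34, 46, 58, 70, 82, 94, 106, 118, 130, 142}, so |A + A| = 11. Thus K = 11/6. Here |A + A| = 2|A| − 1 = 11, the minimum possible — so K = 11/6 is minimal, which holds iff A is an arithmetic progression.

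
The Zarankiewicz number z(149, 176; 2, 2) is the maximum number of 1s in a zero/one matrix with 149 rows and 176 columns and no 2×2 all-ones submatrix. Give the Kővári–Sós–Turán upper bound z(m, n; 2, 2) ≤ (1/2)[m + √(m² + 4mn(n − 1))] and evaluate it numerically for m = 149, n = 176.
z(149, 176; 2, 2) ≤ (1/2)[149 + √(149² + 4·149·176·175)] = (1/2)[149 + √18379001] = 2218.0369

Kővári–Sós–Turán: let r_1, ..., r_149 be the row sums and z = Σ r_i the total number of 1s. Each pair of columns can share at most one row with both entries 1 (else a 2×2 all-ones block appears), so Σ_i C(r_i, 2) ≤ C(176, 2) = 15400. By convexity Σ_i C(r_i, 2) ≥ 149·C(z/149, 2) = z(z − 149)/(2·149), giving z² − 149z − 149·176·175 ≤ 0 and hence z ≤ (1/2)[149 + √(22201 + 4·4589200)] = (1/2)[149 + √18379001] ≈ (1/2)(149 + 4287.0737) = 2218.0369.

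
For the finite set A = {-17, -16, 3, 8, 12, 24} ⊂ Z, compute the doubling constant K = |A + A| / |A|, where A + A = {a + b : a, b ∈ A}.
K = |A + A| / |A| = 21/6 = 7/2

Enumerate A + A = {a + b : a, b ∈ A}. With |A| = 6, there are |A|^2 = 36 ordered sum pairs; collecting distinct values, A + A = {-34, -33, -32, -14, -13, -9, -8, -5, -4, 6, 7, 8, 11, 15, 16, 20, 24, 27, 32, 36, 48}, so |A + A| = 21. Thus K = 21/6 = 7/2. For comparison, the minimum possible |A + A| over all 6-element sets is 2·6 − 1 = 11 (so min K = 11/6), attained only by arithmetic progressions.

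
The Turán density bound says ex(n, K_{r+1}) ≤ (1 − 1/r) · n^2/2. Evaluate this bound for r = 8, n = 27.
Turán density bound = (7/8) · 27^2/2 = 5103/16 ≈ 318.9375

Turán's theorem: ex(n, K_{r+1}) is achieved by the complete r-partite Turán graph T(n, r) with parts as balanced as possible, and is at most (1 − 1/r) · n^2/2. For r = 8, n = 27: the density bound is (7/8) · 729/2 = 5103/16 ≈ 318.9375. The integer-valued extremum is e(T(27, 8)) = 318, which is strictly less than the density bound 5103/16 since 8 ∤ 27 (the parts of T(27, 8) cannot all be equal).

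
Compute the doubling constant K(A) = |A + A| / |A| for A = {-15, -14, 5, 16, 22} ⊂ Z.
K = |A + A| / |A| = 15/5 = 3

Enumerate A + A = {a + b : a, b ∈ A}. With |A| = 5, there are |A|^2 = 25 ordered sum pairs; collecting distinct values, A + A = {-30, -29, -28, -10, -9, 1, 2, 7, 8, 10, 21, 27, 32, 38, 44}, so |A + A| = 15. Thus K = 15/5 = 3. For comparison, the minimum possible |A + A| over all 5-element sets is 2·5 − 1 = 9 (so min K = 9/5), attained only by arithmetic progressions.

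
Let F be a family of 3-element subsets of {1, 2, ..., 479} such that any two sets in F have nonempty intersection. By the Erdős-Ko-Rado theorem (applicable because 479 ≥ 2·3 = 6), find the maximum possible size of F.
max |F| = C(478, 2) = 114003

Erdős-Ko-Rado (1961): when n ≥ 2k, max |F| = C(n−1, k−1). The bound is attained by the star {A : i ∈ A} for any fixed i ∈ [n]. Here C(479−1, 3−1) = C(478, 2) = 114003.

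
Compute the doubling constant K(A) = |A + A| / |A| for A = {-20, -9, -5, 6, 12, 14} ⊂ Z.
K = |A + A| / |A| = 20/6 = 10/3

Enumerate A + A = {a + b : a, b ∈ A}. With |A| = 6, there are |A|^2 = 36 ordered sum pairs; collecting distinct values, A + A = {-40, -29, -25, -18, -14, -10, -8, -6, -3, 1, 3, 5, 7, 9, 12, 18, 20, 24, 26, 28}, so |A + A| = 20. Thus K = 20/6 = 10/3. For comparison, the minimum possible |A + A| over all 6-element sets is 2·6 − 1 = 11 (so min K = 11/6), attained only by arithmetic progressions.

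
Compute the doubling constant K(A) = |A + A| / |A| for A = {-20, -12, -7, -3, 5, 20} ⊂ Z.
K = |A + A| / |A| = 20/6 = 10/3

Enumerate A + A = {a + b : a, b ∈ A}. With |A| = 6, there are |A|^2 = 36 ordered sum pairs; collecting distinct values, A + A = {-40, -32, -27, -24, -23, -19, -15, -14, -10, -7, -6, -2, 0, 2, 8, 10, 13, 17, 25, 40}, so |A + A| = 20. Thus K = 20/6 = 10/3. For comparison, the minimum possible |A + A| over all 6-element sets is 2·6 − 1 = 11 (so min K = 11/6), attained only by arithmetic progressions.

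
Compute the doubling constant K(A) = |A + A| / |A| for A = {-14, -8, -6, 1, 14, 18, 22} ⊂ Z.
K = |A + A| / |A| = 26/7

Enumerate A + A = {a + b : a, b ∈ A}. With |A| = 7, there are |A|^2 = 49 ordered sum pairs; collecting distinct values, A + A = {-28, -22, -20, -16, -14, -13, -12, -7, -5, 0, 2, 4, 6, 8, 10, 12, 14, 15, 16, 19, 23, 28, 32, 36, 40, 44}, so |A + A| = 26. Thus K = 26/7. For comparison, the minimum possible |A + A| over all 7-element sets is 2·7 − 1 = 13 (so min K = 13/7), attained only by arithmetic progressions.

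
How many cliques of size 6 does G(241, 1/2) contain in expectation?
E[# K_6] = C(241, 6) · (1/2)^C(6, 2) = 255582429928 / 2^15 = 31947803741/4096 ≈ 7799756.772705

For each 6-subset S of vertices (there are C(241, 6) = 255582429928 such S), let X_S = 1 if S induces a K_6 (all C(6, 2) = 15 edges present). Then P(X_S = 1) = (1/2)^15 = 1/32768. By linearity of expectation, E[# K_6] = C(241, 6) · (1/2)^15 = 255582429928 / 32768 = 31947803741/4096 ≈ 7799756.772705.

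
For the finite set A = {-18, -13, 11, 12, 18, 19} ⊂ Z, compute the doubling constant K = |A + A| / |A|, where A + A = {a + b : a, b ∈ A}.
K = |A + A| / |A| = 20/6 = 10/3

Enumerate A + A = {a + b : a, b ∈ A}. With |A| = 6, there are |A|^2 = 36 ordered sum pairs; collecting distinct values, A + A = {-36, -31, -26, -7, -6, -2, -1, 0, 1, 5, 6, 22, 23, 24, 29, 30, 31, 36, 37, 38}, so |A + A| = 20. Thus K = 20/6 = 10/3. For comparison, the minimum possible |A + A| over all 6-element sets is 2·6 − 1 = 11 (so min K = 11/6), attained only by arithmetic progressions.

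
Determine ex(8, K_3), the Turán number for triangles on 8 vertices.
ex(8, K_3) = ⌊8^2/4⌋ = 16

Mantel (1907): a triangle-free graph on n vertices has at most ⌊n^2/4⌋ edges, with equality for the complete bipartite graph K_{⌊n/2⌋, ⌈n/2⌉}. For n = 8: ⌊8^2/4⌋ = ⌊64/4⌋ = 16. The extremal graph is K_{4, 4}, which has 4·4 = 16 edges.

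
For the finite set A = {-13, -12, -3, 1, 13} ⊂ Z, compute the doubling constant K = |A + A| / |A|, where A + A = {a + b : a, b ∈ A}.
K = |A + A| / |A| = 15/5 = 3

Enumerate A + A = {a + b : a, b ∈ A}. With |A| = 5, there are |A|^2 = 25 ordered sum pairs; collecting distinct values, A + A = {-26, -25, -24, -16, -15, -12, -11, -6, -2, 0, 1, 2, 10, 14, 26}, so |A + A| = 15. Thus K = 15/5 = 3. For comparison, the minimum possible |A + A| over all 5-element sets is 2·5 − 1 = 9 (so min K = 9/5), attained only by arithmetic progressions.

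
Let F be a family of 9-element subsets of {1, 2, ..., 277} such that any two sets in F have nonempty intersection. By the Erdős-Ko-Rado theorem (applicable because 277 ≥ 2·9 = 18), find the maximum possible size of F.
max |F| = C(276, 8) = 753856530505650

The Erdős-Ko-Rado theorem states: for n ≥ 2k, an intersecting family of k-subsets of an n-element set has size at most C(n − 1, k − 1), with equality for 'star' families {A ⊆ [n] : |A| = k, i ∈ A} (fix an element i). For n = 277, k = 9: C(276, 8) = 753856530505650.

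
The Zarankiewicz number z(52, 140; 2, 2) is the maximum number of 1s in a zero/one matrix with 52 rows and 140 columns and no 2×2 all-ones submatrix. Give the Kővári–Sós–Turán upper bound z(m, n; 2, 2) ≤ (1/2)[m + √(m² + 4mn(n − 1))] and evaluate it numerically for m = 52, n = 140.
z(52, 140; 2, 2) ≤ (1/2)[52 + √(52² + 4·52·140·139)] = (1/2)[52 + √4050384] = 1032.2783

Kővári–Sós–Turán: let r_1, ..., r_52 be the row sums and z = Σ r_i the total number of 1s. Each pair of columns can share at most one row with both entries 1 (else a 2×2 all-ones block appears), so Σ_i C(r_i, 2) ≤ C(140, 2) = 9730. By convexity Σ_i C(r_i, 2) ≥ 52·C(z/52, 2) = z(z − 52)/(2·52), giving z² − 52z − 52·140·139 ≤ 0 and hence z ≤ (1/2)[52 + √(2704 + 4·1011920)] = (1/2)[52 + √4050384] ≈ (1/2)(52 + 2012.5566) = 1032.2783.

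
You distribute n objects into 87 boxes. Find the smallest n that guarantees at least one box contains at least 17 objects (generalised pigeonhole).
n = (17 − 1)·87 + 1 = 1393

By the generalised pigeonhole principle, to guarantee some box contains ≥ r objects we need more than (r − 1) · k objects total. Threshold: n = (r − 1) · k + 1. With r = 17 and k = 87: n = 16 · 87 + 1 = 1392 + 1 = 1393. For n = 1392 = 16 · 87, we can put exactly 16 objects in every box, avoiding 17 in any single one — so 1393 is tight.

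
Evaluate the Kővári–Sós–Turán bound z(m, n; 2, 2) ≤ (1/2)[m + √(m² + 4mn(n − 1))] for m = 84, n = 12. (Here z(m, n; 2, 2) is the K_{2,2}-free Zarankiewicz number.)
z(84, 12; 2, 2) ≤ (1/2)[84 + √(84² + 4·84·12·11)] = (1/2)[84 + √51408] = 155.3667

Kővári–Sós–Turán: let r_1, ..., r_84 be the row sums and z = Σ r_i the total number of 1s. Each pair of columns can share at most one row with both entries 1 (else a 2×2 all-ones block appears), so Σ_i C(r_i, 2) ≤ C(12, 2) = 66. By convexity Σ_i C(r_i, 2) ≥ 84·C(z/84, 2) = z(z − 84)/(2·84), giving z² − 84z − 84·12·11 ≤ 0 and hence z ≤ (1/2)[84 + √(7056 + 4·11088)] = (1/2)[84 + √51408] ≈ (1/2)(84 + 226.7333) = 155.3667.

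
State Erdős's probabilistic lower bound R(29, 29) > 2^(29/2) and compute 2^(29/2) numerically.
2^(29/2) = 23170.475; so R(29, 29) > 23170.475

Colour each edge of K_n uniformly at random with red/blue. The expected number of monochromatic K_29 is C(n, 29) · 2 · 2^(−C(29,2)). If C(n, 29) · 2^(1 − C(29,2)) < 1, then with positive probability no monochromatic K_29 exists, so R(29, 29) > n. The standard estimate C(n, 29) ≤ n^29/29! shows this inequality holds whenever n ≤ 2^(29/2) (since 29! · 2^(C(29,2) − 1) > 2^(29^2/2) ≥ n^29). Hence R(29, 29) > 2^(29/2) = 23170.475.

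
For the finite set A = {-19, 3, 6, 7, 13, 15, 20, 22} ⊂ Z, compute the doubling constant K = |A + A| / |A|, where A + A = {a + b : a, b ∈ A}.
K = |A + A| / |A| = 33/8

Enumerate A + A = {a + b : a, b ∈ A}. With |A| = 8, there are |A|^2 = 64 ordered sum pairs; collecting distinct values, A + A = {-38, -16, -13, -12, -6, -4, 1, 3, 6, 9, 10, 12, 13, 14, 16, 18, 19, 20, 21, 22, 23, 25, 26, 27, 28, 29, 30, 33, 35, 37, 40, 42, 44}, so |A + A| = 33. Thus K = 33/8. For comparison, the minimum possible |A + A| over all 8-element sets is 2·8 − 1 = 15 (so min K = 15/8), attained only by arithmetic progressions.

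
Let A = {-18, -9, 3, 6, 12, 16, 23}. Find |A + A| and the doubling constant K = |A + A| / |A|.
K = |A + A| / |A| = 27/7

Enumerate A + A = {a + b : a, b ∈ A}. With |A| = 7, there are |A|^2 = 49 ordered sum pairs; collecting distinct values, A + A = {-36, -27, -18, -15, -12, -6, -3, -2, 3, 5, 6, 7, 9, 12, 14, 15, 18, 19, 22, 24, 26, 28, 29, 32, 35, 39, 46}, so |A + A| = 27. Thus K = 27/7. For comparison, the minimum possible |A + A| over all 7-element sets is 2·7 − 1 = 13 (so min K = 13/7), attained only by arithmetic progressions.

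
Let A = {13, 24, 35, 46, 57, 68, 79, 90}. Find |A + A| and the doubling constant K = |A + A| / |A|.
K = |A + A| / |A| = 15/8

Enumerate A + A = {a + b : a, b ∈ A}. With |A| = 8, there are |A|^2 = 64 ordered sum pairs; collecting distinct values, A + A = {26, 37, 48, 59, 70, 81, 92, 103, 114, 125, 136, 147, 158, 169, 180}, so |A + A| = 15. Thus K = 15/8. Here |A + A| = 2|A| − 1 = 15, the minimum possible — so K = 15/8 is minimal, which holds iff A is an arithmetic progression.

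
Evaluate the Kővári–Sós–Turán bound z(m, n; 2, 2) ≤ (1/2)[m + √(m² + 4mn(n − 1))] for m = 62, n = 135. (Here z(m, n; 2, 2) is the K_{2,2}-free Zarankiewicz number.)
z(62, 135; 2, 2) ≤ (1/2)[62 + √(62² + 4·62·135·134)] = (1/2)[62 + √4490164] = 1090.5004

Kővári–Sós–Turán: let r_1, ..., r_62 be the row sums and z = Σ r_i the total number of 1s. Each pair of columns can share at most one row with both entries 1 (else a 2×2 all-ones block appears), so Σ_i C(r_i, 2) ≤ C(135, 2) = 9045. By convexity Σ_i C(r_i, 2) ≥ 62·C(z/62, 2) = z(z − 62)/(2·62), giving z² − 62z − 62·135·134 ≤ 0 and hence z ≤ (1/2)[62 + √(3844 + 4·1121580)] = (1/2)[62 + √4490164] ≈ (1/2)(62 + 2119.0007) = 1090.5004.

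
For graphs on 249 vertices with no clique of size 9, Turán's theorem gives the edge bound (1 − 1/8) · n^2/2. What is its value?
Turán density bound = (7/8) · 249^2/2 = 434007/16 ≈ 27125.4375

Turán's theorem: ex(n, K_{r+1}) is achieved by the complete r-partite Turán graph T(n, r) with parts as balanced as possible, and is at most (1 − 1/r) · n^2/2. For r = 8, n = 249: the density bound is (7/8) · 62001/2 = 434007/16 ≈ 27125.4375. The integer-valued extremum is e(T(249, 8)) = 27125, which is strictly less than the density bound 434007/16 since 8 ∤ 249 (the parts of T(249, 8) cannot all be equal).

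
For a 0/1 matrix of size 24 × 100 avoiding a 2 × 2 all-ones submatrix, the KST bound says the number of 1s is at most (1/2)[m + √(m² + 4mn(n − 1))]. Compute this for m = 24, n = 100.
z(24, 100; 2, 2) ≤ (1/2)[24 + √(24² + 4·24·100·99)] = (1/2)[24 + √950976] = 499.59

Kővári–Sós–Turán: let r_1, ..., r_24 be the row sums and z = Σ r_i the total number of 1s. Each pair of columns can share at most one row with both entries 1 (else a 2×2 all-ones block appears), so Σ_i C(r_i, 2) ≤ C(100, 2) = 4950. By convexity Σ_i C(r_i, 2) ≥ 24·C(z/24, 2) = z(z − 24)/(2·24), giving z² − 24z − 24·100·99 ≤ 0 and hence z ≤ (1/2)[24 + √(576 + 4·237600)] = (1/2)[24 + √950976] ≈ (1/2)(24 + 975.18) = 499.59.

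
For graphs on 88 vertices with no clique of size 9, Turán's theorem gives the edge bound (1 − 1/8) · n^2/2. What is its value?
Turán density bound = (7/8) · 88^2/2 = 3388

Turán's theorem: ex(n, K_{r+1}) is achieved by the complete r-partite Turán graph T(n, r) with parts as balanced as possible, and is at most (1 − 1/r) · n^2/2. For r = 8, n = 88: the density bound is (7/8) · 7744/2 = 3388. Since 8 ∣ 88, the Turán graph T(88, 8) has parts of equal size 11, and its edge count e(T(88, 8)) = 3388 attains the density bound exactly.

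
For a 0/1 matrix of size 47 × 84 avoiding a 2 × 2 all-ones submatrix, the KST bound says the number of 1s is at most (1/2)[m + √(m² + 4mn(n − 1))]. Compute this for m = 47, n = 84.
z(47, 84; 2, 2) ≤ (1/2)[47 + √(47² + 4·47·84·83)] = (1/2)[47 + √1312945] = 596.4191

Kővári–Sós–Turán: let r_1, ..., r_47 be the row sums and z = Σ r_i the total number of 1s. Each pair of columns can share at most one row with both entries 1 (else a 2×2 all-ones block appears), so Σ_i C(r_i, 2) ≤ C(84, 2) = 3486. By convexity Σ_i C(r_i, 2) ≥ 47·C(z/47, 2) = z(z − 47)/(2·47), giving z² − 47z − 47·84·83 ≤ 0 and hence z ≤ (1/2)[47 + √(2209 + 4·327684)] = (1/2)[47 + √1312945] ≈ (1/2)(47 + 1145.8381) = 596.4191.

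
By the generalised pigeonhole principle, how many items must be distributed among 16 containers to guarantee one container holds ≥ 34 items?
n = (34 − 1)·16 + 1 = 529

By the generalised pigeonhole principle, to guarantee some box contains ≥ r objects we need more than (r − 1) · k objects total. Threshold: n = (r − 1) · k + 1. With r = 34 and k = 16: n = 33 · 16 + 1 = 528 + 1 = 529. For n = 528 = 33 · 16, we can put exactly 33 objects in every box, avoiding 34 in any single one — so 529 is tight.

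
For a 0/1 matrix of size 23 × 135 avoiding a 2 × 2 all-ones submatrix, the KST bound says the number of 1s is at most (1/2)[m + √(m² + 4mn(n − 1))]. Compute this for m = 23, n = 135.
z(23, 135; 2, 2) ≤ (1/2)[23 + √(23² + 4·23·135·134)] = (1/2)[23 + √1664809] = 656.6374

Kővári–Sós–Turán: let r_1, ..., r_23 be the row sums and z = Σ r_i the total number of 1s. Each pair of columns can share at most one row with both entries 1 (else a 2×2 all-ones block appears), so Σ_i C(r_i, 2) ≤ C(135, 2) = 9045. By convexity Σ_i C(r_i, 2) ≥ 23·C(z/23, 2) = z(z − 23)/(2·23), giving z² − 23z − 23·135·134 ≤ 0 and hence z ≤ (1/2)[23 + √(529 + 4·416070)] = (1/2)[23 + √1664809] ≈ (1/2)(23 + 1290.2748) = 656.6374.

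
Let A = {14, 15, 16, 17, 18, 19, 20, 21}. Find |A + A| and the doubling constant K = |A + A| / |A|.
K = |A + A| / |A| = 15/8

Enumerate A + A = {a + b : a, b ∈ A}. With |A| = 8, there are |A|^2 = 64 ordered sum pairs; collecting distinct values, A + A = {28, 29, 30, 31, 32, 33, 34, 35, 36, 37, 38, 39, 40, 41, 42}, so |A + A| = 15. Thus K = 15/8. Here |A + A| = 2|A| − 1 = 15, the minimum possible — so K = 15/8 is minimal, which holds iff A is an arithmetic progression.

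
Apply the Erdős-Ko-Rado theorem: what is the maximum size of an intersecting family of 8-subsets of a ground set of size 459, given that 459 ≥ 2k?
max |F| = C(458, 7) = 800976677436728

Erdős-Ko-Rado (1961): when n ≥ 2k, max |F| = C(n−1, k−1). The bound is attained by the star {A : i ∈ A} for any fixed i ∈ [n]. Here C(459−1, 8−1) = C(458, 7) = 800976677436728.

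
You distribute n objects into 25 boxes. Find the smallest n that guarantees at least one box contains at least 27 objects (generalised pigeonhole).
n = (27 − 1)·25 + 1 = 651

By the generalised pigeonhole principle, to guarantee some box contains ≥ r objects we need more than (r − 1) · k objects total. Threshold: n = (r − 1) · k + 1. With r = 27 and k = 25: n = 26 · 25 + 1 = 650 + 1 = 651. For n = 650 = 26 · 25, we can put exactly 26 objects in every box, avoiding 27 in any single one — so 651 is tight.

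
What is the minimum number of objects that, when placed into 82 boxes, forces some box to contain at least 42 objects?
n = (42 − 1)·82 + 1 = 3363

By the generalised pigeonhole principle, to guarantee some box contains ≥ r objects we need more than (r − 1) · k objects total. Threshold: n = (r − 1) · k + 1. With r = 42 and k = 82: n = 41 · 82 + 1 = 3362 + 1 = 3363. For n = 3362 = 41 · 82, we can put exactly 41 objects in every box, avoiding 42 in any single one — so 3363 is tight.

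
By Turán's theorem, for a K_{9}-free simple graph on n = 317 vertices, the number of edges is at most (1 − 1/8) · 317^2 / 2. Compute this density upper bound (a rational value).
Turán density bound = (7/8) · 317^2/2 = 703423/16 ≈ 43963.9375

Turán's theorem: ex(n, K_{r+1}) is achieved by the complete r-partite Turán graph T(n, r) with parts as balanced as possible, and is at most (1 − 1/r) · n^2/2. For r = 8, n = 317: the density bound is (7/8) · 100489/2 = 703423/16 ≈ 43963.9375. The integer-valued extremum is e(T(317, 8)) = 43963, which is strictly less than the density bound 703423/16 since 8 ∤ 317 (the parts of T(317, 8) cannot all be equal).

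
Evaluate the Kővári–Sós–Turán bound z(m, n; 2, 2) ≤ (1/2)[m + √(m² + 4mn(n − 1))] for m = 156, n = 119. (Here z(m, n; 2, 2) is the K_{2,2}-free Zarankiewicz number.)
z(156, 119; 2, 2) ≤ (1/2)[156 + √(156² + 4·156·119·118)] = (1/2)[156 + √8786544] = 1560.1053

Kővári–Sós–Turán: let r_1, ..., r_156 be the row sums and z = Σ r_i the total number of 1s. Each pair of columns can share at most one row with both entries 1 (else a 2×2 all-ones block appears), so Σ_i C(r_i, 2) ≤ C(119, 2) = 7021. By convexity Σ_i C(r_i, 2) ≥ 156·C(z/156, 2) = z(z − 156)/(2·156), giving z² − 156z − 156·119·118 ≤ 0 and hence z ≤ (1/2)[156 + √(24336 + 4·2190552)] = (1/2)[156 + √8786544] ≈ (1/2)(156 + 2964.2105) = 1560.1053.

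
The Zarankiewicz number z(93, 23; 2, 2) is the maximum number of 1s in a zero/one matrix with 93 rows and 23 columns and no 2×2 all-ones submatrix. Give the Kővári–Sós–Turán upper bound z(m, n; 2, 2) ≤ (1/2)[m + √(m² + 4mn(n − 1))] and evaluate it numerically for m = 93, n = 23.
z(93, 23; 2, 2) ≤ (1/2)[93 + √(93² + 4·93·23·22)] = (1/2)[93 + √196881] = 268.3564

Kővári–Sós–Turán: let r_1, ..., r_93 be the row sums and z = Σ r_i the total number of 1s. Each pair of columns can share at most one row with both entries 1 (else a 2×2 all-ones block appears), so Σ_i C(r_i, 2) ≤ C(23, 2) = 253. By convexity Σ_i C(r_i, 2) ≥ 93·C(z/93, 2) = z(z − 93)/(2·93), giving z² − 93z − 93·23·22 ≤ 0 and hence z ≤ (1/2)[93 + √(8649 + 4·47058)] = (1/2)[93 + √196881] ≈ (1/2)(93 + 443.7127) = 268.3564.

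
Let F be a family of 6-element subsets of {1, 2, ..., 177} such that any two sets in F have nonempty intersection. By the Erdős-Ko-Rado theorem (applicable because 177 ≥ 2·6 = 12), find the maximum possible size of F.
max |F| = C(176, 5) = 1328902960

The Erdős-Ko-Rado theorem states: for n ≥ 2k, an intersecting family of k-subsets of an n-element set has size at most C(n − 1, k − 1), with equality for 'star' families {A ⊆ [n] : |A| = k, i ∈ A} (fix an element i). For n = 177, k = 6: C(176, 5) = 1328902960.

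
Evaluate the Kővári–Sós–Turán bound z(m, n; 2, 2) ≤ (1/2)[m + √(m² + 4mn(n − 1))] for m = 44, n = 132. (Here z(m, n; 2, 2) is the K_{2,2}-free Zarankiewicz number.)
z(44, 132; 2, 2) ≤ (1/2)[44 + √(44² + 4·44·132·131)] = (1/2)[44 + √3045328] = 894.5434

Kővári–Sós–Turán: let r_1, ..., r_44 be the row sums and z = Σ r_i the total number of 1s. Each pair of columns can share at most one row with both entries 1 (else a 2×2 all-ones block appears), so Σ_i C(r_i, 2) ≤ C(132, 2) = 8646. By convexity Σ_i C(r_i, 2) ≥ 44·C(z/44, 2) = z(z − 44)/(2·44), giving z² − 44z − 44·132·131 ≤ 0 and hence z ≤ (1/2)[44 + √(1936 + 4·760848)] = (1/2)[44 + √3045328] ≈ (1/2)(44 + 1745.0868) = 894.5434.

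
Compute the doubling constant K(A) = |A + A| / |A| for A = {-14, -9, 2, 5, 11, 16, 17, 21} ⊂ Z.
K = |A + A| / |A| = 31/8

Enumerate A + A = {a + b : a, b ∈ A}. With |A| = 8, there are |A|^2 = 64 ordered sum pairs; collecting distinct values, A + A = {-28, -23, -18, -12, -9, -7, -4, -3, 2, 3, 4, 7, 8, 10, 12, 13, 16, 18, 19, 21, 22, 23, 26, 27, 28, 32, 33, 34, 37, 38, 42}, so |A + A| = 31. Thus K = 31/8. For comparison, the minimum possible |A + A| over all 8-element sets is 2·8 − 1 = 15 (so min K = 15/8), attained only by arithmetic progressions.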